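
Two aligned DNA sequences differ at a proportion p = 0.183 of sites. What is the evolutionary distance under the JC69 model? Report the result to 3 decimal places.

0.210

d = −(3/4) ln(1 − 4p/3) = −0.75 ln(1 − 0.244) = −0.75 ln(0.756)
  = −0.75 × (-0.279714) = 0.209786 substitutions/site.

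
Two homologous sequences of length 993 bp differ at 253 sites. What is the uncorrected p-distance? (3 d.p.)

0.255

p = 253/993 = 0.254783… ≈ 0.255 (to 3 d.p.).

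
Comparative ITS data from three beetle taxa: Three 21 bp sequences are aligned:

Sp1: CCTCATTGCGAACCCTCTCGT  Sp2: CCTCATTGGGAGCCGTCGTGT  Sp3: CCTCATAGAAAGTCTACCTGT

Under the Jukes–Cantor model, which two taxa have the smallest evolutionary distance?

Sp1–Sp2: 5/21 differ, p = 0.238, d = 0.286.
Sp1–Sp3: 9/21 differ, p = 0.429, d = 0.635.
Sp2–Sp3: 7/21 differ, p = 0.333, d = 0.441.
The smallest distance is between Sp1 and Sp2.

Sp1 and Sp2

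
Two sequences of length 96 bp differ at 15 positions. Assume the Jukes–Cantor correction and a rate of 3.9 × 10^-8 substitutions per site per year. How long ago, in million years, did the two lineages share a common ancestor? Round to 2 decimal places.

2.25

p = 15/96 = 0.15625.
d = −(3/4) ln(1 − 4p/3) = −0.75 ln(1 − 0.208333) = −0.75 ln(0.791667)
  = −0.75 × (-0.233614) = 0.175211 substitutions/site.
Under a molecular clock d = 2μt, so t = d/(2μ) = 0.175211 / (2 × 3.9 × 10^-8) = 2.25 million years.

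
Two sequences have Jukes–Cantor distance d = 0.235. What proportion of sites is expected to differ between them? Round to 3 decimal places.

p = (3/4)(1 − e^(−4d/3)) = 0.75 × (1 − e^(-0.313333)) = 0.75 × (1 − 0.731006) = 0.201746.

0.202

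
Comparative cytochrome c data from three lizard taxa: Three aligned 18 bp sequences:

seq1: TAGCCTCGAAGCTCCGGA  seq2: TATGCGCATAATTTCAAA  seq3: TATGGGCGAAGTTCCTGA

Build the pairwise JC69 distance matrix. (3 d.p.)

d(seq1,seq2) = 1.012, d(seq1,seq3) = 0.441, d(seq2,seq3) = 0.548

seq1–seq2: 10/18 sites differ → p ≈ 0.555556, d = −0.75 ln(1 − 0.740741) = 1.012446 ≈ 1.012.
seq1–seq3: 6/18 sites differ → p ≈ 0.333333, d = −0.75 ln(1 − 0.444444) = 0.440839 ≈ 0.441.
seq2–seq3: 7/18 sites differ → p ≈ 0.388889, d = −0.75 ln(1 − 0.518519) = 0.548166 ≈ 0.548.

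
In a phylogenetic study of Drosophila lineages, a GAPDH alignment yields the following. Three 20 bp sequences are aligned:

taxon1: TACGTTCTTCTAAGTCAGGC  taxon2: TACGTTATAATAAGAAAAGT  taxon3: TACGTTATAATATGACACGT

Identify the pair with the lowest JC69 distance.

taxon1–taxon2: 7/20 differ, p = 0.350, d = 0.471.
taxon1–taxon3: 7/20 differ, p = 0.350, d = 0.471.
taxon2–taxon3: 3/20 differ, p = 0.150, d = 0.167.
The smallest distance is between taxon2 and taxon3.

taxon2 and taxon3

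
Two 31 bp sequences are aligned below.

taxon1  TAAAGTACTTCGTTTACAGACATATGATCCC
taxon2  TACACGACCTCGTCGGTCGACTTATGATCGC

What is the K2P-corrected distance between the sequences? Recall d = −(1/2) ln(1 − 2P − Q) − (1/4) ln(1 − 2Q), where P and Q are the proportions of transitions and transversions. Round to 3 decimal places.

Of 31 sites, 4 differences are transitions and 7 are transversions, so P = 4/31 ≈ 0.129032 and Q = 7/31 ≈ 0.225806.
Under the Kimura two-parameter model, d = −½ ln(1 − 2P − Q) − ¼ ln(1 − 2Q).
1 − 2P − Q = 0.51613, giving −½ ln(0.51613) = 0.330698.
1 − 2Q = 0.548388, giving −¼ ln(0.548388) = 0.150193.
d = 0.330698 + 0.150193 = 0.480891.

0.481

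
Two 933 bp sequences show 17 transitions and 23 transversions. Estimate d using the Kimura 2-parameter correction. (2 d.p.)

0.04

P = 17/933 ≈ 0.018221 and Q = 23/933 ≈ 0.024652.
Under the Kimura two-parameter model, d = −½ ln(1 − 2P − Q) − ¼ ln(1 − 2Q).
1 − 2P − Q = 0.938906, giving −½ ln(0.938906) = 0.031520.
1 − 2Q = 0.950696, giving −¼ ln(0.950696) = 0.012640.
d = 0.031520 + 0.012640 = 0.044160.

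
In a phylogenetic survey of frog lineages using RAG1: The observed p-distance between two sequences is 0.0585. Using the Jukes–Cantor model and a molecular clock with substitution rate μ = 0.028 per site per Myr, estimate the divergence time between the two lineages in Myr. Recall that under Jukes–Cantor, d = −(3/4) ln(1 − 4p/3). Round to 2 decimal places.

1.09

d = −(3/4) ln(1 − 4p/3) = −0.75 ln(1 − 0.078) = −0.75 ln(0.922)
  = −0.75 × (-0.081210) = 0.060908 substitutions/site.
Under a molecular clock d = 2μt, so t = d/(2μ) = 0.060908 / (2 × 0.028) = 1.09 Myr.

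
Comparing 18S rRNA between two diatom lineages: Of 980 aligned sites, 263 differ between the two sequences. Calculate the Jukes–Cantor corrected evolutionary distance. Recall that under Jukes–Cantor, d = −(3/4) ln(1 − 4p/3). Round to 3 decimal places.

p = 263/980 ≈ 0.268367.
d = −(3/4) ln(1 − 4p/3) = −0.75 ln(1 − 0.357823) = −0.75 ln(0.642177)
  = −0.75 × (-0.442891) = 0.332168 substitutions/site.

0.332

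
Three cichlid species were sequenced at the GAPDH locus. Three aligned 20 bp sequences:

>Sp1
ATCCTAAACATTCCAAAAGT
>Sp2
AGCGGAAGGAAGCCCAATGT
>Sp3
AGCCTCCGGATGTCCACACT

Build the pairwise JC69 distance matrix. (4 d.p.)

Sp1–Sp2: 9/20 sites differ → p = 0.45, d = −0.75 ln(1 − 0.6) = 0.687218 ≈ 0.6872.
Sp1–Sp3: 10/20 sites differ → p = 0.5, d = −0.75 ln(1 − 0.666667) = 0.823960 ≈ 0.8240.
Sp2–Sp3: 9/20 sites differ → p = 0.45, d = −0.75 ln(1 − 0.6) = 0.687218 ≈ 0.6872.

d(Sp1,Sp2) = 0.6872, d(Sp1,Sp3) = 0.8240, d(Sp2,Sp3) = 0.6872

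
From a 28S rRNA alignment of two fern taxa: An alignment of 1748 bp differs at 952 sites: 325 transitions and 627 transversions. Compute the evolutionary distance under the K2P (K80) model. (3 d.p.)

0.972

P = 325/1748 ≈ 0.185927 and Q = 627/1748 ≈ 0.358696.
Under the Kimura two-parameter model, d = −½ ln(1 − 2P − Q) − ¼ ln(1 − 2Q).
1 − 2P − Q = 0.26945, giving −½ ln(0.26945) = 0.655686.
1 − 2Q = 0.282608, giving −¼ ln(0.282608) = 0.315924.
d = 0.655686 + 0.315924 = 0.971610.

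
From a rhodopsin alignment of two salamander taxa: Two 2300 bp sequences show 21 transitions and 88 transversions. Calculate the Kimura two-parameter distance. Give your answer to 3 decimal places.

P = 21/2300 ≈ 0.00913 and Q = 88/2300 ≈ 0.038261.
Under the Kimura two-parameter model, d = −½ ln(1 − 2P − Q) − ¼ ln(1 − 2Q).
1 − 2P − Q = 0.943479, giving −½ ln(0.943479) = 0.029091.
1 − 2Q = 0.923478, giving −¼ ln(0.923478) = 0.019902.
d = 0.029091 + 0.019902 = 0.048993.

0.049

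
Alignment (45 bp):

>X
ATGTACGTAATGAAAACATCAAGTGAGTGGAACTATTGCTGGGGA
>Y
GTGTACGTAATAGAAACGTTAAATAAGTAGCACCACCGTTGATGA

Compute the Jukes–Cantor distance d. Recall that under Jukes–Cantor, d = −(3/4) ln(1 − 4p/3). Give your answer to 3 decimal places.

The sequences differ at 15 of 45 sites, so p = 15/45 ≈ 0.333333.
d = −(3/4) ln(1 − 4p/3) = −0.75 ln(1 − 0.444444) = −0.75 ln(0.555556)
  = −0.75 × (-0.587786) = 0.440840 substitutions/site.

0.441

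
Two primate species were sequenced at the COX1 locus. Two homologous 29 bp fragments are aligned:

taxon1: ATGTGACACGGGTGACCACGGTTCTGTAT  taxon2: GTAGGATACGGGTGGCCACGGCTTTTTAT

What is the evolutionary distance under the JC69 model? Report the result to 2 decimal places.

The sequences differ at 8 of 29 sites (1, 3, 4, 7, 15, 22, 24, 26), so p = 8/29 ≈ 0.275862.
d = −(3/4) ln(1 − 4p/3) = −0.75 ln(1 − 0.367816) = −0.75 ln(0.632184)
  = −0.75 × (-0.458575) = 0.343931 substitutions/site.

0.34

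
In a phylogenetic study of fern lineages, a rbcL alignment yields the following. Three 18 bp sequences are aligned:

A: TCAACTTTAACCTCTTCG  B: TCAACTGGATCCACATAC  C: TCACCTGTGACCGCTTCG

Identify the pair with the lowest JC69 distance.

A and C

A–B: 7/18 differ, p = 0.389, d = 0.548.
A–C: 4/18 differ, p = 0.222, d = 0.264.
B–C: 8/18 differ, p = 0.444, d = 0.673.
The smallest distance is between A and C.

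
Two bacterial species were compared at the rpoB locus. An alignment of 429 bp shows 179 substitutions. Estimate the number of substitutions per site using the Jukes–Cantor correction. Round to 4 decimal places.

p = 179/429 ≈ 0.417249.
d = −(3/4) ln(1 − 4p/3) = −0.75 ln(1 − 0.556332) = −0.75 ln(0.443668)
  = −0.75 × (-0.812679) = 0.609509 substitutions/site.

0.6095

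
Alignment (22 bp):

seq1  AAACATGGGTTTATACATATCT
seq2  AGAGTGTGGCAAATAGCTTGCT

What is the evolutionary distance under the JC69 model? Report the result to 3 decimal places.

The sequences differ at 12 of 22 sites, so p = 12/22 ≈ 0.545455.
d = −(3/4) ln(1 − 4p/3) = −0.75 ln(1 − 0.727273) = −0.75 ln(0.272727)
  = −0.75 × (-1.299284) = 0.974463 substitutions/site.

0.974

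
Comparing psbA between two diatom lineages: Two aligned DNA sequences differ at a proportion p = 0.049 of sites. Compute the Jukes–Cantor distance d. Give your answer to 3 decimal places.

0.051

d = −(3/4) ln(1 − 4p/3) = −0.75 ln(1 − 0.065333) = −0.75 ln(0.934667)
  = −0.75 × (-0.067565) = 0.050674 substitutions/site.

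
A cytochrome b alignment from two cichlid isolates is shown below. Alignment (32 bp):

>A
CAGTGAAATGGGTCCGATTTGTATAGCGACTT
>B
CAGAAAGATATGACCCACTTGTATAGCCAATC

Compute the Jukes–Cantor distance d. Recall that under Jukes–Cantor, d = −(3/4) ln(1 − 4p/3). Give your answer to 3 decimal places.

0.460

The sequences differ at 11 of 32 sites, so p = 11/32 = 0.34375.
d = −(3/4) ln(1 − 4p/3) = −0.75 ln(1 − 0.458333) = −0.75 ln(0.541667)
  = −0.75 × (-0.613104) = 0.459828 substitutions/site.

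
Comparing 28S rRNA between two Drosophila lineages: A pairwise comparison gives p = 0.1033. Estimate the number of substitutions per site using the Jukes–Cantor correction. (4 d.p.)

0.1111

d = −(3/4) ln(1 − 4p/3) = −0.75 ln(1 − 0.137733) = −0.75 ln(0.862267)
  = −0.75 × (-0.148190) = 0.111143 substitutions/site.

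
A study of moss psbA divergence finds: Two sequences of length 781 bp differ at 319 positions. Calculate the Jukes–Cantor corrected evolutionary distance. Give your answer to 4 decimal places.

p = 319/781 ≈ 0.408451.
d = −(3/4) ln(1 − 4p/3) = −0.75 ln(1 − 0.544601) = −0.75 ln(0.455399)
  = −0.75 × (-0.786581) = 0.589936 substitutions/site.

0.5899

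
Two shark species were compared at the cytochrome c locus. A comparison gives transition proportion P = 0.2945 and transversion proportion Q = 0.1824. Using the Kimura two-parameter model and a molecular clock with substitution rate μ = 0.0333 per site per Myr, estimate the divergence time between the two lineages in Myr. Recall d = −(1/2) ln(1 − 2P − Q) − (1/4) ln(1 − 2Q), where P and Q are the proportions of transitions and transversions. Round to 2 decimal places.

Under the Kimura two-parameter model, d = −½ ln(1 − 2P − Q) − ¼ ln(1 − 2Q).
1 − 2P − Q = 0.2286, giving −½ ln(0.2286) = 0.737891.
1 − 2Q = 0.6352, giving −¼ ln(0.6352) = 0.113454.
d = 0.737891 + 0.113454 = 0.851345.
Under a molecular clock d = 2μt, so t = d/(2μ) = 0.851345 / (2 × 0.0333) = 12.78 Myr.

12.78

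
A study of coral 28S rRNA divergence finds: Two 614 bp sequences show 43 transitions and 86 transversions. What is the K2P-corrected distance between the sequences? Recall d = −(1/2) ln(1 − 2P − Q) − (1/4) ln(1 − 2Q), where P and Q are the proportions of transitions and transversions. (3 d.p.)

P = 43/614 ≈ 0.070033 and Q = 86/614 ≈ 0.140065.
Under the Kimura two-parameter model, d = −½ ln(1 − 2P − Q) − ¼ ln(1 − 2Q).
1 − 2P − Q = 0.719869, giving −½ ln(0.719869) = 0.164343.
1 − 2Q = 0.71987, giving −¼ ln(0.71987) = 0.082171.
d = 0.164343 + 0.082171 = 0.246514.

0.247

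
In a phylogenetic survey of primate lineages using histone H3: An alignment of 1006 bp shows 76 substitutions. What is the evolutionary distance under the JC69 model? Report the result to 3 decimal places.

0.080

p = 76/1006 ≈ 0.075547.
d = −(3/4) ln(1 − 4p/3) = −0.75 ln(1 − 0.100729) = −0.75 ln(0.899271)
  = −0.75 × (-0.106171) = 0.079628 substitutions/site.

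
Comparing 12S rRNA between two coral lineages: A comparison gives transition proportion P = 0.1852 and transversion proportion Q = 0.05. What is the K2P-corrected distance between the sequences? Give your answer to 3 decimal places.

0.299

Under the Kimura two-parameter model, d = −½ ln(1 − 2P − Q) − ¼ ln(1 − 2Q).
1 − 2P − Q = 0.5796, giving −½ ln(0.5796) = 0.272709.
1 − 2Q = 0.9, giving −¼ ln(0.9) = 0.026340.
d = 0.272709 + 0.026340 = 0.299049.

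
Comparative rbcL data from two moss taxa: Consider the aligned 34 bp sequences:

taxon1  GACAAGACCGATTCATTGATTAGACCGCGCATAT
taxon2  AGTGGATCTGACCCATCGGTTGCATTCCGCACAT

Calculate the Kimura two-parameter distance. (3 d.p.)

1.812

Of 34 sites, 15 differences are transitions and 3 are transversions, so P = 15/34 ≈ 0.441176 and Q = 3/34 ≈ 0.088235.
Under the Kimura two-parameter model, d = −½ ln(1 − 2P − Q) − ¼ ln(1 − 2Q).
1 − 2P − Q = 0.029413, giving −½ ln(0.029413) = 1.763159.
1 − 2Q = 0.82353, giving −¼ ln(0.82353) = 0.048539.
d = 1.763159 + 0.048539 = 1.811698.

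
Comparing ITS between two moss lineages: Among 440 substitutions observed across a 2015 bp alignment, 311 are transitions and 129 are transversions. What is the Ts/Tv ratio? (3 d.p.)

2.411

R = 311/129 = 2.410852… ≈ 2.411 (to 3 d.p.).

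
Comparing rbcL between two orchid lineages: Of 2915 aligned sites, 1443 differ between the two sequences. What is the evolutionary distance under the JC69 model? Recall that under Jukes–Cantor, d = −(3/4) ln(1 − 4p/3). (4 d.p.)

p = 1443/2915 ≈ 0.495026.
d = −(3/4) ln(1 − 4p/3) = −0.75 ln(1 − 0.660035) = −0.75 ln(0.339965)
  = −0.75 × (-1.078913) = 0.809185 substitutions/site.

0.8092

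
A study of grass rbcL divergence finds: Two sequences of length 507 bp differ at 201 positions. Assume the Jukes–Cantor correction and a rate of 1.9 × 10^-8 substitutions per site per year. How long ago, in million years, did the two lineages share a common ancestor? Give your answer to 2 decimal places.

p = 201/507 ≈ 0.39645.
d = −(3/4) ln(1 − 4p/3) = −0.75 ln(1 − 0.5286) = −0.75 ln(0.4714)
  = −0.75 × (-0.752048) = 0.564036 substitutions/site.
Under a molecular clock d = 2μt, so t = d/(2μ) = 0.564036 / (2 × 1.9 × 10^-8) = 14.84 million years.

14.84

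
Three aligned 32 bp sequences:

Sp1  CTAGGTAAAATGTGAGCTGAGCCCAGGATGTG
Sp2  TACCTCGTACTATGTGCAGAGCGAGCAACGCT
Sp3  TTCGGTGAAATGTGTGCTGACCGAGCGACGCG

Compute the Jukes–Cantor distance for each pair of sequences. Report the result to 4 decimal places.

d(Sp1,Sp2) = 1.3438, d(Sp1,Sp3) = 0.4598, d(Sp2,Sp3) = 0.4598

Sp1–Sp2: 20/32 sites differ → p = 0.625, d = −0.75 ln(1 − 0.833333) = 1.343818 ≈ 1.3438.
Sp1–Sp3: 11/32 sites differ → p = 0.34375, d = −0.75 ln(1 − 0.458333) = 0.459828 ≈ 0.4598.
Sp2–Sp3: 11/32 sites differ → p = 0.34375, d = −0.75 ln(1 − 0.458333) = 0.459828 ≈ 0.4598.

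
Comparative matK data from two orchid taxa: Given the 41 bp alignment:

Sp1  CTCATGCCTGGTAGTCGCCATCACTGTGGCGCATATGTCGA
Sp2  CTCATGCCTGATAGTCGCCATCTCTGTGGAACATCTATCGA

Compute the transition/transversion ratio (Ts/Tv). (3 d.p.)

Transitions are A↔G and C↔T; transversions are all other mismatches.
Transitions: 3. Transversions: 3.
R = 3/3 = 1.000.

1.000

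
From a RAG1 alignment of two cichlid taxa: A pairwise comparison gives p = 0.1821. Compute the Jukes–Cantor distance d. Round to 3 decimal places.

0.209

d = −(3/4) ln(1 − 4p/3) = −0.75 ln(1 − 0.2428) = −0.75 ln(0.7572)
  = −0.75 × (-0.278128) = 0.208596 substitutions/site.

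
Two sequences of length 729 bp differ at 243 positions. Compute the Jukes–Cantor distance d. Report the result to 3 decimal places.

p = 243/729 ≈ 0.333333.
d = −(3/4) ln(1 − 4p/3) = −0.75 ln(1 − 0.444444) = −0.75 ln(0.555556)
  = −0.75 × (-0.587786) = 0.440840 substitutions/site.

0.441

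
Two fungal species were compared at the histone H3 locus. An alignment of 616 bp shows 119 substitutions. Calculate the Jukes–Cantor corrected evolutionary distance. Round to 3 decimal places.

p = 119/616 ≈ 0.193182.
d = −(3/4) ln(1 − 4p/3) = −0.75 ln(1 − 0.257576) = −0.75 ln(0.742424)
  = −0.75 × (-0.297835) = 0.223376 substitutions/site.

0.223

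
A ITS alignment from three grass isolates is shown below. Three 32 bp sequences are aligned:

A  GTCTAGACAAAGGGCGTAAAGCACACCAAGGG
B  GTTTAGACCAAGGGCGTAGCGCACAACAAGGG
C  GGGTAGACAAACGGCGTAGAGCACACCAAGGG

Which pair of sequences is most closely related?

A and C

A–B: 5/32 differ, p = 0.156, d = 0.175.
A–C: 4/32 differ, p = 0.125, d = 0.137.
B–C: 6/32 differ, p = 0.188, d = 0.216.
The smallest distance is between A and C.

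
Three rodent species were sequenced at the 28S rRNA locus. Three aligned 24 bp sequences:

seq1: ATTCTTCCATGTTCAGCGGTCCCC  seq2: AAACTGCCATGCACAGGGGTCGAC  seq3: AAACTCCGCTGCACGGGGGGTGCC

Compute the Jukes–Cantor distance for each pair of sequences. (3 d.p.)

d(seq1,seq2) = 0.441, d(seq1,seq3) = 0.824, d(seq2,seq3) = 0.369

seq1–seq2: 8/24 sites differ → p ≈ 0.333333, d = −0.75 ln(1 − 0.444444) = 0.440839 ≈ 0.441.
seq1–seq3: 12/24 sites differ → p = 0.5, d = −0.75 ln(1 − 0.666667) = 0.823960 ≈ 0.824.
seq2–seq3: 7/24 sites differ → p ≈ 0.291667, d = −0.75 ln(1 − 0.388889) = 0.369358 ≈ 0.369.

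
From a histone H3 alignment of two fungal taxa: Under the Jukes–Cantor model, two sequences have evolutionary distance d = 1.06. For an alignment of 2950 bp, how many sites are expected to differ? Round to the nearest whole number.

Invert JC69: p = (3/4)(1 − e^(−4d/3)) = 0.75 × (1 − e^(-1.413333)) = 0.75 × (1 − 0.243331) = 0.567502.
Expected differing sites = pL ≈ 0.567502 × 2950 = 1674.1309 ≈ 1674.

1674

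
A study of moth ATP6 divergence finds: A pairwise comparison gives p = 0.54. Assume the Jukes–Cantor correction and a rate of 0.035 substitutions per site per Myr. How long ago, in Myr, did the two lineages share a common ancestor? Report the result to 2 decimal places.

13.64

d = −(3/4) ln(1 − 4p/3) = −0.75 ln(1 − 0.72) = −0.75 ln(0.28)
  = −0.75 × (-1.272966) = 0.954725 substitutions/site.
Under a molecular clock d = 2μt, so t = d/(2μ) = 0.954725 / (2 × 0.035) = 13.64 Myr.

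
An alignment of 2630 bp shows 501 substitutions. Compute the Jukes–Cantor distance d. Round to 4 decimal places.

0.2198

p = 501/2630 ≈ 0.190494.
d = −(3/4) ln(1 − 4p/3) = −0.75 ln(1 − 0.253992) = −0.75 ln(0.746008)
  = −0.75 × (-0.293019) = 0.219764 substitutions/site.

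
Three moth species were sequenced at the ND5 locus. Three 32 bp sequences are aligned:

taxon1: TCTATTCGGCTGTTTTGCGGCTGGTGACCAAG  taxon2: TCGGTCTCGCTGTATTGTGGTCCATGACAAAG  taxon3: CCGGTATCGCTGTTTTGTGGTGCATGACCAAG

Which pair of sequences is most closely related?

taxon1–taxon2: 12/32 differ, p = 0.375, d = 0.520.
taxon1–taxon3: 11/32 differ, p = 0.344, d = 0.460.
taxon2–taxon3: 5/32 differ, p = 0.156, d = 0.175.
The smallest distance is between taxon2 and taxon3.

taxon2 and taxon3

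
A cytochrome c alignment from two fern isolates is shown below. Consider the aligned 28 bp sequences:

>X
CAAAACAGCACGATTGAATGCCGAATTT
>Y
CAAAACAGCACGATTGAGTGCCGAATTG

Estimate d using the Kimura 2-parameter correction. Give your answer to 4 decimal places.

0.0752

Of 28 sites, 1 differences are transitions and 1 are transversions, so P = 1/28 ≈ 0.035714 and Q = 1/28 ≈ 0.035714.
Under the Kimura two-parameter model, d = −½ ln(1 − 2P − Q) − ¼ ln(1 − 2Q).
1 − 2P − Q = 0.892858, giving −½ ln(0.892858) = 0.056664.
1 − 2Q = 0.928572, giving −¼ ln(0.928572) = 0.018527.
d = 0.056664 + 0.018527 = 0.075191.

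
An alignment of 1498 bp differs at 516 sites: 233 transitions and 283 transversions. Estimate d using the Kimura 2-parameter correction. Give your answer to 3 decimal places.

0.465

P = 233/1498 ≈ 0.155541 and Q = 283/1498 ≈ 0.188919.
Under the Kimura two-parameter model, d = −½ ln(1 − 2P − Q) − ¼ ln(1 − 2Q).
1 − 2P − Q = 0.499999, giving −½ ln(0.499999) = 0.346575.
1 − 2Q = 0.622162, giving −¼ ln(0.622162) = 0.118639.
d = 0.346575 + 0.118639 = 0.465214.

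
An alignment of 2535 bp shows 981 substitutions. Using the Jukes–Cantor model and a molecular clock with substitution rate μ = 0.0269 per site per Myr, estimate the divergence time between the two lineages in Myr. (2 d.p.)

10.12

p = 981/2535 ≈ 0.386982.
d = −(3/4) ln(1 − 4p/3) = −0.75 ln(1 − 0.515976) = −0.75 ln(0.484024)
  = −0.75 × (-0.725621) = 0.544216 substitutions/site.
Under a molecular clock d = 2μt, so t = d/(2μ) = 0.544216 / (2 × 0.0269) = 10.12 Myr.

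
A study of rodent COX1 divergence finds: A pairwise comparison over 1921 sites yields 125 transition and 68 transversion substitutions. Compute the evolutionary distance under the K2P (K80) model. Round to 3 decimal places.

0.109

P = 125/1921 ≈ 0.06507 and Q = 68/1921 ≈ 0.035398.
Under the Kimura two-parameter model, d = −½ ln(1 − 2P − Q) − ¼ ln(1 − 2Q).
1 − 2P − Q = 0.834462, giving −½ ln(0.834462) = 0.090484.
1 − 2Q = 0.929204, giving −¼ ln(0.929204) = 0.018357.
d = 0.090484 + 0.018357 = 0.108841.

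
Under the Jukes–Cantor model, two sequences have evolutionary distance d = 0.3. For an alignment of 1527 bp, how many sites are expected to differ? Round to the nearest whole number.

378

Invert JC69: p = (3/4)(1 − e^(−4d/3)) = 0.75 × (1 − e^(-0.4)) = 0.75 × (1 − 0.670320) = 0.247260.
Expected differing sites = pL ≈ 0.247260 × 1527 = 377.56602 ≈ 378.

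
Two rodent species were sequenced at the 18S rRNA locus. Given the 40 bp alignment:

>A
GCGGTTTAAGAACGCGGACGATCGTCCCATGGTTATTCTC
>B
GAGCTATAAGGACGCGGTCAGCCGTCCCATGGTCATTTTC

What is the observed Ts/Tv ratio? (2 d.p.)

1.50

Transitions are A↔G and C↔T; transversions are all other mismatches.
Transitions: 6. Transversions: 4.
R = 6/4 = 1.50.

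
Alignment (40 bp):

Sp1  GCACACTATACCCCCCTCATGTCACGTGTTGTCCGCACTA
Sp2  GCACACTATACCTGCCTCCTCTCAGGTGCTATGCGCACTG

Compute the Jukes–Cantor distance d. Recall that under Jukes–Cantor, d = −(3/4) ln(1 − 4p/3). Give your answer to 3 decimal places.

The sequences differ at 9 of 40 sites (13, 14, 19, 21, 25, 29, 31, 33, 40), so p = 9/40 = 0.225.
d = −(3/4) ln(1 − 4p/3) = −0.75 ln(1 − 0.3) = −0.75 ln(0.7)
  = −0.75 × (-0.356675) = 0.267506 substitutions/site.

0.268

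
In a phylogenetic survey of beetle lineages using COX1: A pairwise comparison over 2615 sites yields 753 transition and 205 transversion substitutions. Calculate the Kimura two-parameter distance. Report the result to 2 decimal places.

0.57

P = 753/2615 ≈ 0.287954 and Q = 205/2615 ≈ 0.078394.
Under the Kimura two-parameter model, d = −½ ln(1 − 2P − Q) − ¼ ln(1 − 2Q).
1 − 2P − Q = 0.345698, giving −½ ln(0.345698) = 0.531095.
1 − 2Q = 0.843212, giving −¼ ln(0.843212) = 0.042634.
d = 0.531095 + 0.042634 = 0.573729.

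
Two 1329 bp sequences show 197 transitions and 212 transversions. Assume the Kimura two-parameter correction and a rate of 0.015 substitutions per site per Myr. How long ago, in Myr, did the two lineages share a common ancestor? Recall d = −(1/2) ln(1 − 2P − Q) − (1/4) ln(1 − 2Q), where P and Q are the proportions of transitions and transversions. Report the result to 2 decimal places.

P = 197/1329 ≈ 0.148232 and Q = 212/1329 ≈ 0.159518.
Under the Kimura two-parameter model, d = −½ ln(1 − 2P − Q) − ¼ ln(1 − 2Q).
1 − 2P − Q = 0.544018, giving −½ ln(0.544018) = 0.304386.
1 − 2Q = 0.680964, giving −¼ ln(0.680964) = 0.096061.
d = 0.304386 + 0.096061 = 0.400447.
Under a molecular clock d = 2μt, so t = d/(2μ) = 0.400447 / (2 × 0.015) = 13.35 Myr.

13.35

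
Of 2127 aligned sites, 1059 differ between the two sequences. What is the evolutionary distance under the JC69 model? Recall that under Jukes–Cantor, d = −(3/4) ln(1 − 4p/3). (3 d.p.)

p = 1059/2127 ≈ 0.497884.
d = −(3/4) ln(1 − 4p/3) = −0.75 ln(1 − 0.663845) = −0.75 ln(0.336155)
  = −0.75 × (-1.090183) = 0.817637 substitutions/site.

0.818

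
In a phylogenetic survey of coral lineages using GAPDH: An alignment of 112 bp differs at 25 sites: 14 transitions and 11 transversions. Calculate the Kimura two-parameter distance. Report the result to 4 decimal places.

0.2687

P = 14/112 = 0.125 and Q = 11/112 ≈ 0.098214.
Under the Kimura two-parameter model, d = −½ ln(1 − 2P − Q) − ¼ ln(1 − 2Q).
1 − 2P − Q = 0.651786, giving −½ ln(0.651786) = 0.214019.
1 − 2Q = 0.803572, giving −¼ ln(0.803572) = 0.054672.
d = 0.214019 + 0.054672 = 0.268691.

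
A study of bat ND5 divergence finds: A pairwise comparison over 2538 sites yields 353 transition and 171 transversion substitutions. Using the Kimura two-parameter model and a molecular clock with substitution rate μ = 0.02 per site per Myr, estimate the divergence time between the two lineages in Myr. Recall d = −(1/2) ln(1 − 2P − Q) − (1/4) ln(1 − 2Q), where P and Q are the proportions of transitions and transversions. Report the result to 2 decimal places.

6.20

P = 353/2538 ≈ 0.139086 and Q = 171/2538 ≈ 0.067376.
Under the Kimura two-parameter model, d = −½ ln(1 − 2P − Q) − ¼ ln(1 − 2Q).
1 − 2P − Q = 0.654452, giving −½ ln(0.654452) = 0.211979.
1 − 2Q = 0.865248, giving −¼ ln(0.865248) = 0.036185.
d = 0.211979 + 0.036185 = 0.248164.
Under a molecular clock d = 2μt, so t = d/(2μ) = 0.248164 / (2 × 0.02) = 6.20 Myr.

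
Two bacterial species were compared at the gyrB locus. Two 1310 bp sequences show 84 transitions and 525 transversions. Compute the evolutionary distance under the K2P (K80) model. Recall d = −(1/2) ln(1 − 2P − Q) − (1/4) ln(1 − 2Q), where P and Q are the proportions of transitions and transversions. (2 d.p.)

0.78

P = 84/1310 ≈ 0.064122 and Q = 525/1310 ≈ 0.400763.
Under the Kimura two-parameter model, d = −½ ln(1 − 2P − Q) − ¼ ln(1 − 2Q).
1 − 2P − Q = 0.470993, giving −½ ln(0.470993) = 0.376456.
1 − 2Q = 0.198474, giving −¼ ln(0.198474) = 0.404274.
d = 0.376456 + 0.404274 = 0.780730.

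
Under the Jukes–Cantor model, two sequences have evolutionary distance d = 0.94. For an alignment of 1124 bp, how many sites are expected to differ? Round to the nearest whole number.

602

Invert JC69: p = (3/4)(1 − e^(−4d/3)) = 0.75 × (1 − e^(-1.253333)) = 0.75 × (1 − 0.285551) = 0.535837.
Expected differing sites = pL ≈ 0.535837 × 1124 = 602.280788 ≈ 602.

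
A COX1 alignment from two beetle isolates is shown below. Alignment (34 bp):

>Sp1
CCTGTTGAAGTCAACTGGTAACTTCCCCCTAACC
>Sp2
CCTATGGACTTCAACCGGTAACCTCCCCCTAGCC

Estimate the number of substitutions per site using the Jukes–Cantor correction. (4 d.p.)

0.2407

The sequences differ at 7 of 34 sites (4, 6, 9, 10, 16, 23, 32), so p = 7/34 ≈ 0.205882.
d = −(3/4) ln(1 − 4p/3) = −0.75 ln(1 − 0.274509) = −0.75 ln(0.725491)
  = −0.75 × (-0.320907) = 0.240680 substitutions/site.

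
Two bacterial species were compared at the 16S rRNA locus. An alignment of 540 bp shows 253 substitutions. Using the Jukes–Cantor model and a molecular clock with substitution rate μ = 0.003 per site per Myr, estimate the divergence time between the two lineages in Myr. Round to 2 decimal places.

122.50

p = 253/540 ≈ 0.468519.
d = −(3/4) ln(1 − 4p/3) = −0.75 ln(1 − 0.624692) = −0.75 ln(0.375308)
  = −0.75 × (-0.980008) = 0.735006 substitutions/site.
Under a molecular clock d = 2μt, so t = d/(2μ) = 0.735006 / (2 × 0.003) = 122.50 Myr.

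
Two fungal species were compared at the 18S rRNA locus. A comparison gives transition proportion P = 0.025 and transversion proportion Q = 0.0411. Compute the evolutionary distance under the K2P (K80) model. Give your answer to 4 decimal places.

Under the Kimura two-parameter model, d = −½ ln(1 − 2P − Q) − ¼ ln(1 − 2Q).
1 − 2P − Q = 0.9089, giving −½ ln(0.9089) = 0.047760.
1 − 2Q = 0.9178, giving −¼ ln(0.9178) = 0.021444.
d = 0.047760 + 0.021444 = 0.069204.

0.0692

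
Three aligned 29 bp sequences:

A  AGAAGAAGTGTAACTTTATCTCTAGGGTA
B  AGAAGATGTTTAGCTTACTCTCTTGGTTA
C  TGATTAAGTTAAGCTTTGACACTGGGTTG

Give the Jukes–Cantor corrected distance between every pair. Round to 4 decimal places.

A–B: 7/29 sites differ → p ≈ 0.241379, d = −0.75 ln(1 − 0.321839) = 0.291278 ≈ 0.2913.
A–C: 12/29 sites differ → p ≈ 0.413793, d = −0.75 ln(1 − 0.551724) = 0.601760 ≈ 0.6018.
B–C: 11/29 sites differ → p ≈ 0.37931, d = −0.75 ln(1 − 0.505747) = 0.528531 ≈ 0.5285.

d(A,B) = 0.2913, d(A,C) = 0.6018, d(B,C) = 0.5285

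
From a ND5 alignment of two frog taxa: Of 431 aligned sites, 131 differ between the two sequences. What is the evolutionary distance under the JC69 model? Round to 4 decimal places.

0.3897

p = 131/431 ≈ 0.303944.
d = −(3/4) ln(1 − 4p/3) = −0.75 ln(1 − 0.405259) = −0.75 ln(0.594741)
  = −0.75 × (-0.519629) = 0.389722 substitutions/site.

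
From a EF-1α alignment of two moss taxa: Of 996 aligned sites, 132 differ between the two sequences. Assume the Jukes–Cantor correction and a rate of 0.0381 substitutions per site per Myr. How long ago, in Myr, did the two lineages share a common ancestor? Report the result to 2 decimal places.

p = 132/996 ≈ 0.13253.
d = −(3/4) ln(1 − 4p/3) = −0.75 ln(1 − 0.176707) = −0.75 ln(0.823293)
  = −0.75 × (-0.194443) = 0.145832 substitutions/site.
Under a molecular clock d = 2μt, so t = d/(2μ) = 0.145832 / (2 × 0.0381) = 1.91 Myr.

1.91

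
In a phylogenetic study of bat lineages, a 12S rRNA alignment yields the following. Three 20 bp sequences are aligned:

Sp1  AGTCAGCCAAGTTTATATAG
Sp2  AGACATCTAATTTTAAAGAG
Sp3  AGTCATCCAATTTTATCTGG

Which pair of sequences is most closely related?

Sp1 and Sp3

Sp1–Sp2: 6/20 differ, p = 0.300, d = 0.383.
Sp1–Sp3: 4/20 differ, p = 0.200, d = 0.233.
Sp2–Sp3: 6/20 differ, p = 0.300, d = 0.383.
The smallest distance is between Sp1 and Sp3.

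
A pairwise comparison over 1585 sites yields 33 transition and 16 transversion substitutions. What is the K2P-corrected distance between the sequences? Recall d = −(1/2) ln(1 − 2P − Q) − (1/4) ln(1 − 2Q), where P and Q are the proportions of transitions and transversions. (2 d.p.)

0.03

P = 33/1585 ≈ 0.02082 and Q = 16/1585 ≈ 0.010095.
Under the Kimura two-parameter model, d = −½ ln(1 − 2P − Q) − ¼ ln(1 − 2Q).
1 − 2P − Q = 0.948265, giving −½ ln(0.948265) = 0.026561.
1 − 2Q = 0.97981, giving −¼ ln(0.97981) = 0.005099.
d = 0.026561 + 0.005099 = 0.031660.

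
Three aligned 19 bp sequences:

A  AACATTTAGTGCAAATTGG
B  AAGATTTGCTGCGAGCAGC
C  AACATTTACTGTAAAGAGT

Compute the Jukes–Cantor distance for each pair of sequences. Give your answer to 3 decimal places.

d(A,B) = 0.618, d(A,C) = 0.324, d(B,C) = 0.507

A–B: 8/19 sites differ → p ≈ 0.421053, d = −0.75 ln(1 − 0.561404) = 0.618132 ≈ 0.618.
A–C: 5/19 sites differ → p ≈ 0.263158, d = −0.75 ln(1 − 0.350877) = 0.324100 ≈ 0.324.
B–C: 7/19 sites differ → p ≈ 0.368421, d = −0.75 ln(1 − 0.491228) = 0.506816 ≈ 0.507.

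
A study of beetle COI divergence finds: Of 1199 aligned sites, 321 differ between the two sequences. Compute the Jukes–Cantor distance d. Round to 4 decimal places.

0.3312

p = 321/1199 ≈ 0.267723.
d = −(3/4) ln(1 − 4p/3) = −0.75 ln(1 − 0.356964) = −0.75 ln(0.643036)
  = −0.75 × (-0.441555) = 0.331166 substitutions/site.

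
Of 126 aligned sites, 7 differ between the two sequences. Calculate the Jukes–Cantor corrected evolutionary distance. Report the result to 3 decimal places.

p = 7/126 ≈ 0.055556.
d = −(3/4) ln(1 − 4p/3) = −0.75 ln(1 − 0.074075) = −0.75 ln(0.925925)
  = −0.75 × (-0.076962) = 0.057722 substitutions/site.

0.058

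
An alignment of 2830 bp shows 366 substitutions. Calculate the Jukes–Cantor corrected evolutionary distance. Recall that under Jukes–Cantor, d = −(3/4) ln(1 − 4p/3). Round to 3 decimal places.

0.142

p = 366/2830 ≈ 0.129329.
d = −(3/4) ln(1 − 4p/3) = −0.75 ln(1 − 0.172439) = −0.75 ln(0.827561)
  = −0.75 × (-0.189272) = 0.141954 substitutions/site.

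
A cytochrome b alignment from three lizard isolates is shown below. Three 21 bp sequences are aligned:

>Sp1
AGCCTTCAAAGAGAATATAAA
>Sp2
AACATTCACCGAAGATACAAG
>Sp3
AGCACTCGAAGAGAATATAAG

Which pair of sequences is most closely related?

Sp1 and Sp3

Sp1–Sp2: 8/21 differ, p = 0.381, d = 0.532.
Sp1–Sp3: 4/21 differ, p = 0.190, d = 0.220.
Sp2–Sp3: 8/21 differ, p = 0.381, d = 0.532.
The smallest distance is between Sp1 and Sp3.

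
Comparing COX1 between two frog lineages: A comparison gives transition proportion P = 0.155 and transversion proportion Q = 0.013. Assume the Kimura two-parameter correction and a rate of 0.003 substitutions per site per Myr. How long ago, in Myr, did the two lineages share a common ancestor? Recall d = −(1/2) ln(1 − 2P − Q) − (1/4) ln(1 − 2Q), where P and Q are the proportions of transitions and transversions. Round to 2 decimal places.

Under the Kimura two-parameter model, d = −½ ln(1 − 2P − Q) − ¼ ln(1 − 2Q).
1 − 2P − Q = 0.677, giving −½ ln(0.677) = 0.195042.
1 − 2Q = 0.974, giving −¼ ln(0.974) = 0.006586.
d = 0.195042 + 0.006586 = 0.201628.
Under a molecular clock d = 2μt, so t = d/(2μ) = 0.201628 / (2 × 0.003) = 33.60 Myr.

33.60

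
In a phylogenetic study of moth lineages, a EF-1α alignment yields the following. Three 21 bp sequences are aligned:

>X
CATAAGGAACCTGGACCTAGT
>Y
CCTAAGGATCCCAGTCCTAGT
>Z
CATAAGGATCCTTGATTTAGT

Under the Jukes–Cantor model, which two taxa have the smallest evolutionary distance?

X–Y: 5/21 differ, p = 0.238, d = 0.286.
X–Z: 4/21 differ, p = 0.190, d = 0.220.
Y–Z: 6/21 differ, p = 0.286, d = 0.360.
The smallest distance is between X and Z.

X and Z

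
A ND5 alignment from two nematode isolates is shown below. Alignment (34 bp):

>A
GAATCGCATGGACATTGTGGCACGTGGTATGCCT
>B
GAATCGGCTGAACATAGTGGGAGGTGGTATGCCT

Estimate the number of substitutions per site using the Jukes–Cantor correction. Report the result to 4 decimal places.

The sequences differ at 6 of 34 sites (7, 8, 11, 16, 21, 23), so p = 6/34 ≈ 0.176471.
d = −(3/4) ln(1 − 4p/3) = −0.75 ln(1 − 0.235295) = −0.75 ln(0.764705)
  = −0.75 × (-0.268265) = 0.201199 substitutions/site.

0.2012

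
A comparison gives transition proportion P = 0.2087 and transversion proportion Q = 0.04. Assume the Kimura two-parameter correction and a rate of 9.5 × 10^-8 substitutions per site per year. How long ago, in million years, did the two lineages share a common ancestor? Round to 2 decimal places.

1.72

Under the Kimura two-parameter model, d = −½ ln(1 − 2P − Q) − ¼ ln(1 − 2Q).
1 − 2P − Q = 0.5426, giving −½ ln(0.5426) = 0.305691.
1 − 2Q = 0.92, giving −¼ ln(0.92) = 0.020845.
d = 0.305691 + 0.020845 = 0.326536.
Under a molecular clock d = 2μt, so t = d/(2μ) = 0.326536 / (2 × 9.5 × 10^-8) = 1.72 million years.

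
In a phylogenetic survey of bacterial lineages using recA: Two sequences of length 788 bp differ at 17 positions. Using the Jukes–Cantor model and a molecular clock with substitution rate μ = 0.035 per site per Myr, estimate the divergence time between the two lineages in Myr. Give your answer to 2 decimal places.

p = 17/788 ≈ 0.021574.
d = −(3/4) ln(1 − 4p/3) = −0.75 ln(1 − 0.028765) = −0.75 ln(0.971235)
  = −0.75 × (-0.029187) = 0.021890 substitutions/site.
Under a molecular clock d = 2μt, so t = d/(2μ) = 0.021890 / (2 × 0.035) = 0.31 Myr.

0.31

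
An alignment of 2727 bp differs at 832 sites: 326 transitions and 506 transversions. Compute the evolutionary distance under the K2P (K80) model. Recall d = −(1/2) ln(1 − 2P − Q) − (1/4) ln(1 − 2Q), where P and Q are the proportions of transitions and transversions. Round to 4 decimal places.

P = 326/2727 ≈ 0.119545 and Q = 506/2727 ≈ 0.185552.
Under the Kimura two-parameter model, d = −½ ln(1 − 2P − Q) − ¼ ln(1 − 2Q).
1 − 2P − Q = 0.575358, giving −½ ln(0.575358) = 0.276381.
1 − 2Q = 0.628896, giving −¼ ln(0.628896) = 0.115947.
d = 0.276381 + 0.115947 = 0.392328.

0.3923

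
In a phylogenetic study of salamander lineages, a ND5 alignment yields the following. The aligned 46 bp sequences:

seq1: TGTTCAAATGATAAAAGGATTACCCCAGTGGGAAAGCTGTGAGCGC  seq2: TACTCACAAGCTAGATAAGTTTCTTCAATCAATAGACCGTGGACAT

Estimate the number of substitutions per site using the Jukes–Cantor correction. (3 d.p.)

The sequences differ at 25 of 46 sites, so p = 25/46 ≈ 0.543478.
d = −(3/4) ln(1 − 4p/3) = −0.75 ln(1 − 0.724637) = −0.75 ln(0.275363)
  = −0.75 × (-1.289665) = 0.967249 substitutions/site.

0.967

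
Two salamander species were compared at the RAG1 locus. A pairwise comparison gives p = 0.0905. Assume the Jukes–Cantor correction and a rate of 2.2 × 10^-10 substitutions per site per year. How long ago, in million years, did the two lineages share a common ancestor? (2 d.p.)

d = −(3/4) ln(1 − 4p/3) = −0.75 ln(1 − 0.120667) = −0.75 ln(0.879333)
  = −0.75 × (-0.128592) = 0.096444 substitutions/site.
Under a molecular clock d = 2μt, so t = d/(2μ) = 0.096444 / (2 × 2.2 × 10^-10) = 219.19 million years.

219.19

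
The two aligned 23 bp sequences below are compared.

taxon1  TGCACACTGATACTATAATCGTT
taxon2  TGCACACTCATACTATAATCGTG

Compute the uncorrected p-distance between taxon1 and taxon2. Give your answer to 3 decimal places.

The sequences differ at 2 of 23 positions (sites 9, 23).
p = 2/23 = 0.086956… ≈ 0.087 (to 3 d.p.).

0.087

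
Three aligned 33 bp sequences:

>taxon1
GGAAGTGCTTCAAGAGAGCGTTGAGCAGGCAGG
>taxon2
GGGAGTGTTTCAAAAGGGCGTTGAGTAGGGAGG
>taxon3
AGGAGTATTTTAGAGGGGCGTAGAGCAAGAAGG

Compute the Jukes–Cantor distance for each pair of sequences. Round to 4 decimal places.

d(taxon1,taxon2) = 0.2082, d(taxon1,taxon3) = 0.4975, d(taxon2,taxon3) = 0.3390

taxon1–taxon2: 6/33 sites differ → p ≈ 0.181818, d = −0.75 ln(1 − 0.242424) = 0.208224 ≈ 0.2082.
taxon1–taxon3: 12/33 sites differ → p ≈ 0.363636, d = −0.75 ln(1 − 0.484848) = 0.497470 ≈ 0.4975.
taxon2–taxon3: 9/33 sites differ → p ≈ 0.272727, d = −0.75 ln(1 − 0.363636) = 0.338988 ≈ 0.3390.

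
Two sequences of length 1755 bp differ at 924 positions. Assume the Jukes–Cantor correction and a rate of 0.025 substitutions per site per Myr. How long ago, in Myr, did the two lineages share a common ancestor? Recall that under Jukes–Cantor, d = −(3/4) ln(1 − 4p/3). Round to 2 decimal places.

18.16

p = 924/1755 ≈ 0.526496.
d = −(3/4) ln(1 − 4p/3) = −0.75 ln(1 − 0.701995) = −0.75 ln(0.298005)
  = −0.75 × (-1.210645) = 0.907984 substitutions/site.
Under a molecular clock d = 2μt, so t = d/(2μ) = 0.907984 / (2 × 0.025) = 18.16 Myr.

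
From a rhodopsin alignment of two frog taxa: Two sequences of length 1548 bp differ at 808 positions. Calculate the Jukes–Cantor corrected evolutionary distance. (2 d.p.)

0.89

p = 808/1548 ≈ 0.521964.
d = −(3/4) ln(1 − 4p/3) = −0.75 ln(1 − 0.695952) = −0.75 ln(0.304048)
  = −0.75 × (-1.190570) = 0.892928 substitutions/site.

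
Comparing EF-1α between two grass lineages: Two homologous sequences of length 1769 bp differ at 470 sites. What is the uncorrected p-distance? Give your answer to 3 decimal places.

p = 470/1769 = 0.265686… ≈ 0.266 (to 3 d.p.).

0.266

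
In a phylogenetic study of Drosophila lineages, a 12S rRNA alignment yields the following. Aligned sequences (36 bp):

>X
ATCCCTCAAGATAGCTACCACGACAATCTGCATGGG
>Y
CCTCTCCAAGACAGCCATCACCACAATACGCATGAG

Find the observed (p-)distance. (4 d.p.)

The sequences differ at 12 of 36 positions.
p = 12/36 = 0.333333… ≈ 0.3333 (to 4 d.p.).

0.3333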